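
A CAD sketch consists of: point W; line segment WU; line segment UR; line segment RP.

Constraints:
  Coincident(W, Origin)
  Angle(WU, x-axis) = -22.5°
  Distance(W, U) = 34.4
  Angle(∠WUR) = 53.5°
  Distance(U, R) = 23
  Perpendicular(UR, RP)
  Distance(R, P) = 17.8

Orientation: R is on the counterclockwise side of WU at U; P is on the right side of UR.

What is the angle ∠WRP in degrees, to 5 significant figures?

174.76°

W is at the origin; WU runs at -22.5° with length 34.4, so U = 34.4·(cos -22.5°, sin -22.5°) = (31.781, -13.164). ∠WUR = 53.5°, so UR runs at -22.5° + (180° − 53.5°) = 104.00° from the x-axis; with |UR| = 23.0, R = U + 23.0·(cos 104.00°, sin 104.00°) = (26.217, 9.1525). The perpendicularity gives RP at right angles to UR; with |RP| = 17.8 on the right of UR, P = R + 17.8·(0.97030, 0.24192) = (43.489, 13.459). Then cos ∠WRP = RW·RP / (|RW||RP|), giving 174.76°.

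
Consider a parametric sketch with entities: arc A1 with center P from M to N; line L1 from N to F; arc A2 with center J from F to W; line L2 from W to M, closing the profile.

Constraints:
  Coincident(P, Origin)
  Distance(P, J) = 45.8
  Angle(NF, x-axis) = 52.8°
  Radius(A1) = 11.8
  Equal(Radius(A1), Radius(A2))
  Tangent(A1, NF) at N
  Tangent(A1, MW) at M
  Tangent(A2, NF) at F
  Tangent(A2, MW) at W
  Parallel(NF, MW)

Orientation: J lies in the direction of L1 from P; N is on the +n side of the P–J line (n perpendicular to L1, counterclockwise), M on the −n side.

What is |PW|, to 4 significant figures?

47.30

The slot axis is L1's direction at 52.8°, so u = (cos 52.8°, sin 52.8°) = (0.6046, 0.7965) and n = (−sin 52.8°, cos 52.8°) = (-0.7965, 0.6046). P is at the origin and J lies 45.8 along u from P, so J = 45.8·u = (27.69, 36.48). Tangency of A1 to both parallel lines with radius 11.8 puts N and M at P ± 11.8·n: N = (-9.399, 7.134), M = (9.399, -7.134). Equal radii place F and W the same way about J: F = J + 11.8·n = (18.29, 43.62), W = J − 11.8·n = (37.09, 29.35). Then |PW| = |W − P| = 47.30.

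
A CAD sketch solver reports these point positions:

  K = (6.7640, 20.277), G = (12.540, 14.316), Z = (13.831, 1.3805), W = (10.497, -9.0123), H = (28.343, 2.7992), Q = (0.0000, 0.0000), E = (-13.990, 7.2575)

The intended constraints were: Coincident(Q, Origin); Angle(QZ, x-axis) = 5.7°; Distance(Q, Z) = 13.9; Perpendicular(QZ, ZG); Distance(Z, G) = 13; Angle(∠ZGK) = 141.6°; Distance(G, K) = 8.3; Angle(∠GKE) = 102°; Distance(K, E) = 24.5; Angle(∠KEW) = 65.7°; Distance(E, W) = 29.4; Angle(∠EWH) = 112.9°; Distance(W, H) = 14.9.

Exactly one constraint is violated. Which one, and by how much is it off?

Distance(W, H) = 14.9 — off by 6.50.

Q = (0.00, 0.00) ✓; QZ at 5.700° ✓; |QZ| = 13.90 ✓; ∠(QZ, ZG) = 90.00° ✓; |ZG| = 13.00 ✓; ∠ZGK = 141.6° ✓; |GK| = 8.300 ✓; ∠GKE = 102.0° ✓; |KE| = 24.50 ✓; ∠KEW = 65.70° ✓; |EW| = 29.40 ✓; ∠EWH = 112.9° ✓; |WH| = 21.40 ✗.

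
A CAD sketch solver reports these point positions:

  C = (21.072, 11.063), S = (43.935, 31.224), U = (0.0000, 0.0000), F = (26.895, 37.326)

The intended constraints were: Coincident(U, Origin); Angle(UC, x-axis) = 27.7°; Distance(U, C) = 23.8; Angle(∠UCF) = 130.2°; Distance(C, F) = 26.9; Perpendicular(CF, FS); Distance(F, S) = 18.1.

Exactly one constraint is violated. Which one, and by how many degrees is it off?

Perpendicular(CF, FS) — off by 7.20°.

U = (0.00, 0.00) ✓; UC at 27.70° ✓; |UC| = 23.80 ✓; ∠UCF = 130.2° ✓; |CF| = 26.90 ✓; ∠(CF, FS) = 97.20° ✗; |FS| = 18.10 ✓.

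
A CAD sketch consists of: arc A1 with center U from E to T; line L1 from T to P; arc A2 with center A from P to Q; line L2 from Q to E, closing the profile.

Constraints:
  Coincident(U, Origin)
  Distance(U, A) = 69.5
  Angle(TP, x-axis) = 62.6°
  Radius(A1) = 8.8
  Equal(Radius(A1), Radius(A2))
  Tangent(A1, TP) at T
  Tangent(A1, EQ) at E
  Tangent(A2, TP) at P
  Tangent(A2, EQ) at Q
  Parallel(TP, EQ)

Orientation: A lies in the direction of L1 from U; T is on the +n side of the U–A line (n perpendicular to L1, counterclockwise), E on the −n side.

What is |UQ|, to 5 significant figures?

70.055

The slot axis is L1's direction at 62.6°, so u = (cos 62.6°, sin 62.6°) = (0.46020, 0.88782) and n = (−sin 62.6°, cos 62.6°) = (-0.88782, 0.46020). U is at the origin and A lies 69.5 along u from U, so A = 69.5·u = (31.984, 61.703). Tangency of A1 to both parallel lines with radius 8.8 puts T and E at U ± 8.8·n: T = (-7.8128, 4.0498), E = (7.8128, -4.0498). Equal radii place P and Q the same way about A: P = A + 8.8·n = (24.171, 65.753), Q = A − 8.8·n = (39.797, 57.653). Then |UQ| = |Q − U| = 70.055.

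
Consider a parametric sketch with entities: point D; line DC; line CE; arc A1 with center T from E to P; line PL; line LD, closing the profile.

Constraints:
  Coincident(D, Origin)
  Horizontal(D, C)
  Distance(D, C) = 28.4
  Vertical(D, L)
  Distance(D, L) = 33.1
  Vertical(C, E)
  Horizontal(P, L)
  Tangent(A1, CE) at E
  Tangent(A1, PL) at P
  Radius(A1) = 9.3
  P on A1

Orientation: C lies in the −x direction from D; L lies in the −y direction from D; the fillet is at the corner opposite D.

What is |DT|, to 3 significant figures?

30.5

D is at the origin; D and C share the same y with |DC| = 28.4 and C on the −x side, so C = (-28.4, 0.00). DL is vertical with |DL| = 33.1 and L on the −y side, so L = (0.00, -33.1). The virtual corner opposite D is at (-28.4, -33.1). The tangent condition forces TE to be normal to CE and the tangent condition forces TP to be normal to PL, with radius 9.3, so the center T sits 9.3 in from both sides at T = (-19.1, -23.8). Then |DT| = |T − D| = 30.5.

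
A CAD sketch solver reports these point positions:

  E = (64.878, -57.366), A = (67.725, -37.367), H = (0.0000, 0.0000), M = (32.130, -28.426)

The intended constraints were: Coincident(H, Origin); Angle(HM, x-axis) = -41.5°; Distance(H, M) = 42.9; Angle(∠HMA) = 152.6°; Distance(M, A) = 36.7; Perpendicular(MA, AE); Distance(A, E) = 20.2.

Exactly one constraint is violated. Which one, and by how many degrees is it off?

Perpendicular(MA, AE) — off by 6.00°.

H = (0.00, 0.00) ✓; HM at -41.50° ✓; |HM| = 42.90 ✓; ∠HMA = 152.6° ✓; |MA| = 36.70 ✓; ∠(MA, AE) = 84.00° ✗; |AE| = 20.20 ✓.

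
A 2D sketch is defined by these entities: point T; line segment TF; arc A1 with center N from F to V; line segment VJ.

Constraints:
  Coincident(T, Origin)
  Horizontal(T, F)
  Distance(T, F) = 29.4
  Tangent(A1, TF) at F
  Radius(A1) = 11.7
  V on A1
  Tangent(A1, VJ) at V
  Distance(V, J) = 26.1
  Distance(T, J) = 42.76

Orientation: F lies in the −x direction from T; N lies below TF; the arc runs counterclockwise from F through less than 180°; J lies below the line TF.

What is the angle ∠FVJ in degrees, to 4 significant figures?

112.2°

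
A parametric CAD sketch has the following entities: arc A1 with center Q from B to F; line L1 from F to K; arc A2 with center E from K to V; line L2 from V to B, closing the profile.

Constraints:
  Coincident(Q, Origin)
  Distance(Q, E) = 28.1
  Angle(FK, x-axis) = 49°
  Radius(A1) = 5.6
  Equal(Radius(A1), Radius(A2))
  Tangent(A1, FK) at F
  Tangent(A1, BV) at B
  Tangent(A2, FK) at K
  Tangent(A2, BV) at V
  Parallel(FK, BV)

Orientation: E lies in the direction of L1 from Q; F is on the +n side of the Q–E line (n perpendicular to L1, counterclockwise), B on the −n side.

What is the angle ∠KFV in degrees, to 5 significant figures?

21.731°

The slot axis is L1's direction at 49.0°, so u = (cos 49.0°, sin 49.0°) = (0.65606, 0.75471) and n = (−sin 49.0°, cos 49.0°) = (-0.75471, 0.65606). Q is at the origin and E lies 28.1 along u from Q, so E = 28.1·u = (18.435, 21.207). Tangency of A1 to both parallel lines with radius 5.6 puts F and B at Q ± 5.6·n: F = (-4.2264, 3.6739), B = (4.2264, -3.6739). Equal radii place K and V the same way about E: K = E + 5.6·n = (14.209, 24.881), V = E − 5.6·n = (22.662, 17.533). Then cos ∠KFV = FK·FV / (|FK||FV|), giving 21.731°.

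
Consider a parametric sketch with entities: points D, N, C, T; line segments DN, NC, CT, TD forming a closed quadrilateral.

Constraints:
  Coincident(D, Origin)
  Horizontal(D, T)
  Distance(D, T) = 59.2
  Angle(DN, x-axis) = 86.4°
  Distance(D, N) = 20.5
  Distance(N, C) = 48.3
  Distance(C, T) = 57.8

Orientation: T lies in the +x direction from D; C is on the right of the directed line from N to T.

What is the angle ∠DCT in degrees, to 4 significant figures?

78.61°

D is at the origin; D and T share the same y with |DT| = 59.2 and T in +x, so T = (59.2, 0). DN runs at 86.4° with |DN| = 20.5, so N = (1.287, 20.46). C is determined by |NC| = 48.3 and |CT| = 57.8 together: it lies at the intersection of circle(N, 48.3) and circle(T, 57.8). With |NT| = 61.42, the foot of the radical line on NT is 22.50 from N and the perpendicular offset is √(48.3² − 22.50²) = 42.74. Taking the right-of-NT solution: C = (8.271, -27.33).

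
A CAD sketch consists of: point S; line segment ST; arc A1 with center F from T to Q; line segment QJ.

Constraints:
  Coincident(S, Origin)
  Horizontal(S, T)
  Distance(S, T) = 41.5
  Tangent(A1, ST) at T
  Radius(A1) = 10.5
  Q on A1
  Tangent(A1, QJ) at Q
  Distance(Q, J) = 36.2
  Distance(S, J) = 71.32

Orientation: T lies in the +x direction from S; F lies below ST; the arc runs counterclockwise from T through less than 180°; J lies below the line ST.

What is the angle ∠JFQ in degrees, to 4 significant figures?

73.82°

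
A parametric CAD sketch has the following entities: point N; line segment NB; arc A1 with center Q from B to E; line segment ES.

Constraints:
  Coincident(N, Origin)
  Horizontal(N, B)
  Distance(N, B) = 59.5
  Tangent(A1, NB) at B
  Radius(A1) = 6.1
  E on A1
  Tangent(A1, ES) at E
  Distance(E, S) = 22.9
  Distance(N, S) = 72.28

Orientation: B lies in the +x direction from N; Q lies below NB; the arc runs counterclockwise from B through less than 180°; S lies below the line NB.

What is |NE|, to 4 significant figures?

55.09

Checks: |QE| = 6.100 ✓; ∠(QE, ES) = 90.00° ✓; |ES| = 22.90 ✓; |NS| = 72.28 ✓.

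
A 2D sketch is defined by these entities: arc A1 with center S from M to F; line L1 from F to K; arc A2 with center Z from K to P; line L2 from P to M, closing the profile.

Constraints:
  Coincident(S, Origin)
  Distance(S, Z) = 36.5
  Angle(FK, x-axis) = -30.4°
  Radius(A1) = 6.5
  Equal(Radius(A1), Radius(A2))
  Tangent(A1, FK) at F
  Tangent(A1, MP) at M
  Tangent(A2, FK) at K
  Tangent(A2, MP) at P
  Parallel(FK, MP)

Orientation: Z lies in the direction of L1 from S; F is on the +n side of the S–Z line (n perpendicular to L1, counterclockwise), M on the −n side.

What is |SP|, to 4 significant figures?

37.07

The slot axis is L1's direction at -30.4°, so u = (cos -30.4°, sin -30.4°) = (0.8625, -0.5060) and n = (−sin -30.4°, cos -30.4°) = (0.5060, 0.8625). S is at the origin and Z lies 36.5 along u from S, so Z = 36.5·u = (31.48, -18.47). Tangency of A1 to both parallel lines with radius 6.5 puts F and M at S ± 6.5·n: F = (3.289, 5.606), M = (-3.289, -5.606). Equal radii place K and P the same way about Z: K = Z + 6.5·n = (34.77, -12.86), P = Z − 6.5·n = (28.19, -24.08). Then |SP| = |P − S| = 37.07.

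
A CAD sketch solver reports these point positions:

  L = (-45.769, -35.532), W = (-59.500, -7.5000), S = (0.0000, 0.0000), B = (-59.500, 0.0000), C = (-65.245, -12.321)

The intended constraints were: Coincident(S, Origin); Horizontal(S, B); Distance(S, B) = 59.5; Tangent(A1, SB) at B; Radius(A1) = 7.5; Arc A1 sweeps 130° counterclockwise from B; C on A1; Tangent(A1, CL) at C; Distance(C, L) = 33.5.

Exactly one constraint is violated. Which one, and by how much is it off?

Distance(C, L) = 33.5 — off by 3.20.

S = (0.00, 0.00) ✓; S.y = 0.00, B.y = 0.00 ✓; |SB| = 59.50 ✓; ∠(WB, BS) = 90.00° ✓; |WB| = 7.500 ✓; bearing(W→C) − bearing(W→B) = 130.0° ✓; |WC| = 7.500 ✓; ∠(WC, CL) = 90.00° ✓; |CL| = 30.30 ✗.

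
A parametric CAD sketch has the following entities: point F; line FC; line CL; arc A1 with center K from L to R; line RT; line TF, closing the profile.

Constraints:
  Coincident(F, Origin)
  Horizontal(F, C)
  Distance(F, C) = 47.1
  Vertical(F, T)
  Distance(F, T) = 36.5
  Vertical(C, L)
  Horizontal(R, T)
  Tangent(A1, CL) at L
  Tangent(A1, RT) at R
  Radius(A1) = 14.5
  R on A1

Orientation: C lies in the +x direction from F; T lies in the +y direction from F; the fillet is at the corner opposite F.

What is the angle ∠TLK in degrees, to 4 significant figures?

17.11°

F is at the origin; FC is horizontal with |FC| = 47.1 and C on the +x side, so C = (47.10, 0.000). F and T share the same x with |FT| = 36.5 and T on the +y side, so T = (0.000, 36.50). The virtual corner opposite F is at (47.10, 36.50). Tangency of A1 to CL means the radius KL is perpendicular to CL and the tangent condition forces KR to be normal to RT, with radius 14.5, so the center K sits 14.5 in from both sides at K = (32.60, 22.00). That places the tangent points at L = (47.10, 22.00) on CL and R = (32.60, 36.50) on RT. Then cos ∠TLK = LT·LK / (|LT||LK|), giving 17.11°.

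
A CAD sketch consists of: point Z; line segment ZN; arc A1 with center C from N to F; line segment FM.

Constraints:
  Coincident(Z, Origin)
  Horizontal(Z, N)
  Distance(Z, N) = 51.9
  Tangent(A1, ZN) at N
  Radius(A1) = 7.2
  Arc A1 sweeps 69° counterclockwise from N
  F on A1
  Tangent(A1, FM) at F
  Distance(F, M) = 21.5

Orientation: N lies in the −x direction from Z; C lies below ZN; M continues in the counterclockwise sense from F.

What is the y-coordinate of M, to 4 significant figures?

-24.69

Z is at the origin; ZN is horizontal with |ZN| = 51.9 and N on the −x side, so N = (-51.90, 0.000). Since A1 is tangent to ZN there, CN ⟂ ZN, so C = N + (0, -7.2) = (-51.90, -7.200). On A1, N sits at bearing 90° from C; a 69° counterclockwise sweep puts F at bearing 159°, so F = C + 7.2·(cos 159°, sin 159°) = (-58.62, -4.620). A1 meets FM tangentially, so CF is at right angles to FM, so FM runs along (−sin 159°, cos 159°); with |FM| = 21.5, M = (-66.33, -24.69). So M.y = -24.69.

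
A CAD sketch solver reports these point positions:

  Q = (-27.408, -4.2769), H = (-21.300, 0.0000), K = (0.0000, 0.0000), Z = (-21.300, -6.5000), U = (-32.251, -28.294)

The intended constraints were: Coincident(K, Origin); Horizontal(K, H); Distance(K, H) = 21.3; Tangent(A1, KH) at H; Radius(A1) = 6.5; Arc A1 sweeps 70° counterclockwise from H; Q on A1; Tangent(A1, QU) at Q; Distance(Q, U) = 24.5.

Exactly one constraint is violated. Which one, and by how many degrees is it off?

Tangent(A1, QU) at Q — off by 8.60°.

K = (0.00, 0.00) ✓; K.y = 0.00, H.y = 0.00 ✓; |KH| = 21.30 ✓; ∠(ZH, HK) = 90.00° ✓; |ZH| = 6.500 ✓; bearing(Z→Q) − bearing(Z→H) = 70.00° ✓; |ZQ| = 6.500 ✓; ∠(ZQ, QU) = 81.40° ✗; |QU| = 24.50 ✓.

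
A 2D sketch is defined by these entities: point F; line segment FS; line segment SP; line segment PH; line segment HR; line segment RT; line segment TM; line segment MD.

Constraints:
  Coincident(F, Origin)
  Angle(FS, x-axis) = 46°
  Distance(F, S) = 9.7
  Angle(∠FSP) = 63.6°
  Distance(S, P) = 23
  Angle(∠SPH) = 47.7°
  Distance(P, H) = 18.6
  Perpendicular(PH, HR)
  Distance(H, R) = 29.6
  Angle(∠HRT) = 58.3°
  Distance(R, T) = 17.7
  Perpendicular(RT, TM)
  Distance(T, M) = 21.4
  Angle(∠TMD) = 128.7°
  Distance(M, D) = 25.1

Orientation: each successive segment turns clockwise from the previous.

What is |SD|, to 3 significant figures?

30.2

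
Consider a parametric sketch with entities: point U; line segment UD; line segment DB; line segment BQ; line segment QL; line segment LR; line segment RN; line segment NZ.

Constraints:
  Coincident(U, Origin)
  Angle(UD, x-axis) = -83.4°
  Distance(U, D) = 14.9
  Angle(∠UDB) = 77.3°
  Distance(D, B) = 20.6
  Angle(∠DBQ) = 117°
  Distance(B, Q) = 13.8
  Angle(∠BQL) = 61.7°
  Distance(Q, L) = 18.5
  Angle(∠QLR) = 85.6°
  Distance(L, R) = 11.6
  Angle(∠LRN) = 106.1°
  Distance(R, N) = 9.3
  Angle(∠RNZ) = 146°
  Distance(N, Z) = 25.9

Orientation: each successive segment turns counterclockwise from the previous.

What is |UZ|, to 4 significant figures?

39.51

U is at the origin; UD runs at -83.4° with length 14.9, so D = (1.713, -14.80). ∠UDB = 77.3° gives DB at 19.30° from the x-axis; with |DB| = 20.6, B = (21.15, -7.993). ∠DBQ = 117.0° gives BQ at 82.30° from the x-axis; with |BQ| = 13.8, Q = (23.00, 5.683). ∠BQL = 61.7° gives QL at -159.4° from the x-axis; with |QL| = 18.5, L = (5.687, -0.8262). ∠QLR = 85.6° gives LR at -65.00° from the x-axis; with |LR| = 11.6, R = (10.59, -11.34). ∠LRN = 106.1° gives RN at 8.900° from the x-axis; with |RN| = 9.3, N = (19.78, -9.901). ∠RNZ = 146.0° gives NZ at 42.90° from the x-axis; with |NZ| = 25.9, Z = (38.75, 7.730). Then |UZ| = |Z − U| = 39.51.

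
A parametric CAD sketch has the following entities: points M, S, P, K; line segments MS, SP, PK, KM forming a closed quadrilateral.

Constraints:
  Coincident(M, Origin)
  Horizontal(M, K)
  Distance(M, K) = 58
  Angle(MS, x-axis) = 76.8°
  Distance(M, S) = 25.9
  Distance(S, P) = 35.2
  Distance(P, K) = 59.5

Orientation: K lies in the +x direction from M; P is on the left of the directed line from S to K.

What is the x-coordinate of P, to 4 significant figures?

28.88

Checks: |SP| = 35.20 ✓; |PK| = 59.50 ✓.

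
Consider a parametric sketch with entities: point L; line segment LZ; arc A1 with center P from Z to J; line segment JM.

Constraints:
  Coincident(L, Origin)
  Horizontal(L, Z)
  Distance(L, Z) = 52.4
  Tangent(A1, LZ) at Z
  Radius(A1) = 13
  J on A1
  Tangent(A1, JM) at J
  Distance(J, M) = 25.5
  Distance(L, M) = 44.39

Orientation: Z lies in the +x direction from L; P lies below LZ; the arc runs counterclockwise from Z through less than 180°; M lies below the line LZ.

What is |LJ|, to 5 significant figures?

41.146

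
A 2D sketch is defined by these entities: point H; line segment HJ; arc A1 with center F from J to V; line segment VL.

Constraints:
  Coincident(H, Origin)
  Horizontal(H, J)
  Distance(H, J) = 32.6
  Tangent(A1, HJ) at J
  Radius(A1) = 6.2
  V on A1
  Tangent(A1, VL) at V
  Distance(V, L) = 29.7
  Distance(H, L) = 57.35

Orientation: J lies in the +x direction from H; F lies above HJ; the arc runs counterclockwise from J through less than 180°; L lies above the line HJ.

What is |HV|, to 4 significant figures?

38.80

Checks: |FV| = 6.200 ✓; ∠(FV, VL) = 90.00° ✓; |VL| = 29.70 ✓; |HL| = 57.35 ✓.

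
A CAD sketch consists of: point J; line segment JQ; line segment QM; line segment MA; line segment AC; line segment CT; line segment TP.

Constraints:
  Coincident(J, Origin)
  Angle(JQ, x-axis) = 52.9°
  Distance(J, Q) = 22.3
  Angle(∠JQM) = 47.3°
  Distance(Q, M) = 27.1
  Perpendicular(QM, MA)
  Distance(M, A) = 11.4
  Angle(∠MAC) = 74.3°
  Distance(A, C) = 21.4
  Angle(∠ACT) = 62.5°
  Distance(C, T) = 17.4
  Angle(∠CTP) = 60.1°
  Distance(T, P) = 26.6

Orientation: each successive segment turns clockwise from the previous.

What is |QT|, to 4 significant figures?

19.72

J is at the origin; JQ runs at 52.9° with length 22.3, so Q = (13.45, 17.79). ∠JQM = 47.3° gives QM at -79.80° from the x-axis; with |QM| = 27.1, M = (18.25, -8.886). The perpendicularity gives MA at right angles to QM, so MA runs at -169.8°; with |MA| = 11.4, A = (7.031, -10.90). ∠MAC = 74.3° gives AC at 84.50° from the x-axis; with |AC| = 21.4, C = (9.082, 10.40). ∠ACT = 62.5° gives CT at -33.00° from the x-axis; with |CT| = 17.4, T = (23.67, 0.9204). Then |QT| = |T − Q| = 19.72.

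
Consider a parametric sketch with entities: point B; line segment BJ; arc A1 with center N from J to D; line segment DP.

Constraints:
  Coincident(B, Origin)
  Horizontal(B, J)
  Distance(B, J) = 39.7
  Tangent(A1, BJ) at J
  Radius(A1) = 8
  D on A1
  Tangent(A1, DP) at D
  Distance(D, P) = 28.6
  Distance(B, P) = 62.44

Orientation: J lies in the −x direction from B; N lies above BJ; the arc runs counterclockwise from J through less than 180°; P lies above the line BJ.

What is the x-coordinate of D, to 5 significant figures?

-33.496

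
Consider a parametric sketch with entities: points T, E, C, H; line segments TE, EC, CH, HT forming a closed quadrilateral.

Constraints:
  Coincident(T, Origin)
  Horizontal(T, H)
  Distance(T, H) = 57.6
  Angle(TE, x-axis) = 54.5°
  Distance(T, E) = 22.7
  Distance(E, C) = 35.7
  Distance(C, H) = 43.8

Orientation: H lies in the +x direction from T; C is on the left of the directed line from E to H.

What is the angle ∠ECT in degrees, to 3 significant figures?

6.28°

T is at the origin; T and H share the same y with |TH| = 57.6 and H in +x, so H = (57.6, 0). TE runs at 54.5° with |TE| = 22.7, so E = (13.2, 18.5). C is determined by |EC| = 35.7 and |CH| = 43.8 together: it lies at the intersection of circle(E, 35.7) and circle(H, 43.8). With |EH| = 48.1, the foot of the radical line on EH is 17.4 from E and the perpendicular offset is √(35.7² − 17.4²) = 31.2. Taking the left-of-EH solution: C = (41.2, 40.6).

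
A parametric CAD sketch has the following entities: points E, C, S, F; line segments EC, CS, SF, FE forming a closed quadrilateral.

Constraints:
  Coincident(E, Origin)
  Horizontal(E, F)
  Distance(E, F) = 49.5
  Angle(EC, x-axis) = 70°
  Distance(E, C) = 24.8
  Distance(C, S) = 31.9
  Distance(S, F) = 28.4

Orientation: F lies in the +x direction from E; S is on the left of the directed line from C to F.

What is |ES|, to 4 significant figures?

48.32

Checks: |CS| = 31.90 ✓; |SF| = 28.40 ✓.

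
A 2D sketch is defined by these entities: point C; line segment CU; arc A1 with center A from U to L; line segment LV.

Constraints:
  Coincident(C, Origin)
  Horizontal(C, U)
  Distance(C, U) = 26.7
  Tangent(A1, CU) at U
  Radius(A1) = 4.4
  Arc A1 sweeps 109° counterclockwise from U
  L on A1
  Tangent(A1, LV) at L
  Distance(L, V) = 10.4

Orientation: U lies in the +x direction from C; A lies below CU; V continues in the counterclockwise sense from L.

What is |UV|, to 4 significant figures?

15.69

C is at the origin; C and U share the same y with |CU| = 26.7 and U on the +x side, so U = (26.70, 0.000). Since A1 is tangent to CU there, AU ⟂ CU, so A = U + (0, -4.4) = (26.70, -4.400). On A1, U sits at bearing 90° from A; a 109° counterclockwise sweep puts L at bearing 199°, so L = A + 4.4·(cos 199°, sin 199°) = (22.54, -5.832). Since A1 is tangent to LV there, AL ⟂ LV, so LV runs along (−sin 199°, cos 199°); with |LV| = 10.4, V = (25.93, -15.67). Then |UV| = |V − U| = 15.69.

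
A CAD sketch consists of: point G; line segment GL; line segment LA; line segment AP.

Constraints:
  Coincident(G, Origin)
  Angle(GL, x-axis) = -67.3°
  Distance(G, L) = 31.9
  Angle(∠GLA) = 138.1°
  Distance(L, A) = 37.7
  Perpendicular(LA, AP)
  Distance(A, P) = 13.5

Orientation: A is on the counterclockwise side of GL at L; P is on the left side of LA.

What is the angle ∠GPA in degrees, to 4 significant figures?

97.24°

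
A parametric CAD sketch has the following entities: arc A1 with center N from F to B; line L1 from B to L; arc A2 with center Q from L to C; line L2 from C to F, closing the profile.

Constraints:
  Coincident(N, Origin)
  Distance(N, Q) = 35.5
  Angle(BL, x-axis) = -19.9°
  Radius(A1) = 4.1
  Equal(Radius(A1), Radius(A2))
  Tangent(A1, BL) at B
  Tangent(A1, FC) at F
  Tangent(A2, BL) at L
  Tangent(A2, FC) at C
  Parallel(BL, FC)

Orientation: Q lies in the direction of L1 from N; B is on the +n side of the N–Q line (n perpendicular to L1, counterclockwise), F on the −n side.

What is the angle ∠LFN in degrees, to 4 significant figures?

76.99°

The slot axis is L1's direction at -19.9°, so u = (cos -19.9°, sin -19.9°) = (0.9403, -0.3404) and n = (−sin -19.9°, cos -19.9°) = (0.3404, 0.9403). N is at the origin and Q lies 35.5 along u from N, so Q = 35.5·u = (33.38, -12.08). Tangency of A1 to both parallel lines with radius 4.1 puts B and F at N ± 4.1·n: B = (1.396, 3.855), F = (-1.396, -3.855). Equal radii place L and C the same way about Q: L = Q + 4.1·n = (34.78, -8.228), C = Q − 4.1·n = (31.98, -15.94). Then cos ∠LFN = FL·FN / (|FL||FN|), giving 76.99°.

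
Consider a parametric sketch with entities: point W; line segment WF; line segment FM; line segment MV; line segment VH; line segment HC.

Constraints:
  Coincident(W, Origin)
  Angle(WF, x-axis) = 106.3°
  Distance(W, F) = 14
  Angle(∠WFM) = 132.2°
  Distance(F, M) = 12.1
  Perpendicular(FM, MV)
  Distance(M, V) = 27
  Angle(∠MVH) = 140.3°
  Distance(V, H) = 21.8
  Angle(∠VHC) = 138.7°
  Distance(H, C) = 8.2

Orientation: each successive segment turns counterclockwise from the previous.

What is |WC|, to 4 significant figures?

34.69

∠MVH = 140.3° gives VH at -76.20° from the x-axis; with |VH| = 21.8, H = (-21.41, -26.74). ∠VHC = 138.7° gives HC at -34.90° from the x-axis; with |HC| = 8.2, C = (-14.68, -31.43). Then |WC| = |C − W| = 34.69.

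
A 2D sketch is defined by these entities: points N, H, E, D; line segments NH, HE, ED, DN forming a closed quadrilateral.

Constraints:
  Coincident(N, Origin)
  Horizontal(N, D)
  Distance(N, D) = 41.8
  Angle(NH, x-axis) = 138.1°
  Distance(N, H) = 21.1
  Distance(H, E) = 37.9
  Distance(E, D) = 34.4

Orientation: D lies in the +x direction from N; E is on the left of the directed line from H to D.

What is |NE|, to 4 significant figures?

33.35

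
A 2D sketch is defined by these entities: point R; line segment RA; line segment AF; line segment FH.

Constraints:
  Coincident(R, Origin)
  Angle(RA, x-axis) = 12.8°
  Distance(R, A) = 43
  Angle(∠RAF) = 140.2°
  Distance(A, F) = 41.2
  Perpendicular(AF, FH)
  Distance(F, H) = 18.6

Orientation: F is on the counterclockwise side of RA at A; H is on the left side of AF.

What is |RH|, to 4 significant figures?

74.77

R is at the origin; RA runs at 12.8° with length 43.0, so A = 43.0·(cos 12.8°, sin 12.8°) = (41.93, 9.527). ∠RAF = 140.2°, so AF runs at 12.8° + (180° − 140.2°) = 52.60° from the x-axis; with |AF| = 41.2, F = A + 41.2·(cos 52.60°, sin 52.60°) = (66.96, 42.26). AF is perpendicular to FH; with |FH| = 18.6 on the left of AF, H = F + 18.6·(-0.7944, 0.6074) = (52.18, 53.55). Then |RH| = |H − R| = 74.77.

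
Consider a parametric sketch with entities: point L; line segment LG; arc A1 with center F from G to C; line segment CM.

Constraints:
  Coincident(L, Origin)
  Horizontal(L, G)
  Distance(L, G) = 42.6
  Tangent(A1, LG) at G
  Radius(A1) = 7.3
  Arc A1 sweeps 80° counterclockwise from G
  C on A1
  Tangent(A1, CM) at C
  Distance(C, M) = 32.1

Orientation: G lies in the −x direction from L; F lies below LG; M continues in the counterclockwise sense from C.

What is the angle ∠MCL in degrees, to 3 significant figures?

107°

On A1, G sits at bearing 90° from F; an 80° counterclockwise sweep puts C at bearing 170°, so C = F + 7.3·(cos 170°, sin 170°) = (-49.8, -6.03). Tangency of A1 to CM means the radius FC is perpendicular to CM, so CM runs along (−sin 170°, cos 170°); with |CM| = 32.1, M = (-55.4, -37.6). Then cos ∠MCL = CM·CL / (|CM||CL|), giving 107°.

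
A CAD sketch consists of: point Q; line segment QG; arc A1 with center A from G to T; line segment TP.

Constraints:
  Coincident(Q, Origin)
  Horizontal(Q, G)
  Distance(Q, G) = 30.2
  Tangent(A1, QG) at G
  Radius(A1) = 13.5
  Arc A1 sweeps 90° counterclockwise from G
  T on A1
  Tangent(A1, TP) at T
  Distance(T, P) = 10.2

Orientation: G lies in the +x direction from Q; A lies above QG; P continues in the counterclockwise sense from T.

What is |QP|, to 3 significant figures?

49.7

Q is at the origin; QG is horizontal with |QG| = 30.2 and G on the +x side, so G = (30.2, 0.00). Since A1 is tangent to QG there, AG ⟂ QG, so A = G + (0, 13.5) = (30.2, 13.5). On A1, G sits at bearing -90° from A; a 90° counterclockwise sweep puts T at bearing 0°, so T = A + 13.5·(cos 0°, sin 0°) = (43.7, 13.5). Tangency of A1 to TP means the radius AT is perpendicular to TP, so TP runs along (−sin 0°, cos 0°); with |TP| = 10.2, P = (43.7, 23.7). Then |QP| = |P − Q| = 49.7.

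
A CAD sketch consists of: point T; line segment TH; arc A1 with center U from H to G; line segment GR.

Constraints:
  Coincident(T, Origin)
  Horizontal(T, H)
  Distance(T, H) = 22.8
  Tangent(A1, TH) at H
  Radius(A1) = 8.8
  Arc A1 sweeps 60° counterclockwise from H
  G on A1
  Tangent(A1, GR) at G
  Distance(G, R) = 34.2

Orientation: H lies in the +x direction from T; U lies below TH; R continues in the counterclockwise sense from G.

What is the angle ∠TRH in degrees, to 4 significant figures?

32.77°

T is at the origin; T and H share the same y with |TH| = 22.8 and H on the +x side, so H = (22.80, 0.000). Tangency of A1 to TH means the radius UH is perpendicular to TH, so U = H + (0, -8.8) = (22.80, -8.800). On A1, H sits at bearing 90° from U; a 60° counterclockwise sweep puts G at bearing 150°, so G = U + 8.8·(cos 150°, sin 150°) = (15.18, -4.400). The tangent condition forces UG to be normal to GR, so GR runs along (−sin 150°, cos 150°); with |GR| = 34.2, R = (-1.921, -34.02). Then cos ∠TRH = RT·RH / (|RT||RH|), giving 32.77°.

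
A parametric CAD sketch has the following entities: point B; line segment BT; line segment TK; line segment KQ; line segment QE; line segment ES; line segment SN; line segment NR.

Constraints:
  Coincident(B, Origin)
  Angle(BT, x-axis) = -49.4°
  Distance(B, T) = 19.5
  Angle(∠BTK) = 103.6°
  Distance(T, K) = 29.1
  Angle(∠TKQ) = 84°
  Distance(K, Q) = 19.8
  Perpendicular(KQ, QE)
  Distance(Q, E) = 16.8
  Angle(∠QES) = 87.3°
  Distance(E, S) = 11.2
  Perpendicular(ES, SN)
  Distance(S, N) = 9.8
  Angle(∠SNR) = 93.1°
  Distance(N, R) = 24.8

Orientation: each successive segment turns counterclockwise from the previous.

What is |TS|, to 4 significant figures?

13.84

KQ ⟂ QE, so QE runs at -147.0°; with |QE| = 16.8, E = (13.74, 5.861). ∠QES = 87.3° gives ES at -54.30° from the x-axis; with |ES| = 11.2, S = (20.28, -3.234). Then |TS| = |S − T| = 13.84.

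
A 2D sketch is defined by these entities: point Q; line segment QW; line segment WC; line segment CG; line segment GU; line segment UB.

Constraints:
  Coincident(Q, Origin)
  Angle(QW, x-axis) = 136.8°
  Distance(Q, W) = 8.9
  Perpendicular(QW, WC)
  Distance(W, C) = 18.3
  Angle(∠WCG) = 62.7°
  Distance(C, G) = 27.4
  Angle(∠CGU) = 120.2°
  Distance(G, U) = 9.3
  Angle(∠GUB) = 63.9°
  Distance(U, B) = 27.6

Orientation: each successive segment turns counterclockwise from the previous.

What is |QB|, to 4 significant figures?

11.95

∠CGU = 120.2° gives GU at 43.90° from the x-axis; with |GU| = 9.3, U = (14.04, -8.306). ∠GUB = 63.9° gives UB at 160.0° from the x-axis; with |UB| = 27.6, B = (-11.90, 1.134). Then |QB| = |B − Q| = 11.95.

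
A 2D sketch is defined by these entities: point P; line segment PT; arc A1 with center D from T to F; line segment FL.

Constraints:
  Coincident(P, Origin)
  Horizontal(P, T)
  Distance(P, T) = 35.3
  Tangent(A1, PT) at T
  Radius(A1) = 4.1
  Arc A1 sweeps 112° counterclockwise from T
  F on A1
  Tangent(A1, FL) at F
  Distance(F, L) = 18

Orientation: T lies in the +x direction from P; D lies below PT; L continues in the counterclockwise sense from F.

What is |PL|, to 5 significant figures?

44.281

P is at the origin; P and T share the same y with |PT| = 35.3 and T on the +x side, so T = (35.300, 0.0000). Since A1 is tangent to PT there, DT ⟂ PT, so D = T + (0, -4.1) = (35.300, -4.1000). On A1, T sits at bearing 90° from D; a 112° counterclockwise sweep puts F at bearing 202°, so F = D + 4.1·(cos 202°, sin 202°) = (31.499, -5.6359). The tangent condition forces DF to be normal to FL, so FL runs along (−sin 202°, cos 202°); with |FL| = 18.0, L = (38.241, -22.325). Then |PL| = |L − P| = 44.281.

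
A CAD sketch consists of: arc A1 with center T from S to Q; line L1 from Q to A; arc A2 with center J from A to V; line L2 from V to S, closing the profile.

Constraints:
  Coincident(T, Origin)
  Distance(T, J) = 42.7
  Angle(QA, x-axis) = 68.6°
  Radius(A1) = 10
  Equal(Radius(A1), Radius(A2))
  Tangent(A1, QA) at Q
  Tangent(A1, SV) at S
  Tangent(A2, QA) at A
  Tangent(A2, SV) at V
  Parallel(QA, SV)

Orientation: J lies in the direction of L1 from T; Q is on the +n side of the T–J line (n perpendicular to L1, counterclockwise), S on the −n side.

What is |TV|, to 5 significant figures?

43.855

Tangency of A1 to both parallel lines with radius 10.0 puts Q and S at T ± 10.0·n: Q = (-9.3106, 3.6488), S = (9.3106, -3.6488). Equal radii place A and V the same way about J: A = J + 10.0·n = (6.2697, 43.405), V = J − 10.0·n = (24.891, 36.107). Then |TV| = |V − T| = 43.855.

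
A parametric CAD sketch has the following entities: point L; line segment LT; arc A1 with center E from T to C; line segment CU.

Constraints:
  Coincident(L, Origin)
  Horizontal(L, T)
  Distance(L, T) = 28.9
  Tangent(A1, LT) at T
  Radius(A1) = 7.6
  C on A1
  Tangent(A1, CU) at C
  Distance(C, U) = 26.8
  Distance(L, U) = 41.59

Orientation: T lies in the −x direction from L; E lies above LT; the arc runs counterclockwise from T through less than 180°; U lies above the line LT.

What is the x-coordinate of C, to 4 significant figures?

-21.31

L is at the origin; LT is horizontal with |LT| = 28.9 and T on the −x side, so T = (-28.90, 0.000). Since A1 is tangent to LT there, ET ⟂ LT, so E = T + (0, 7.6) = (-28.90, 7.600). Since EC ⟂ CU (tangency), |EU| = √(7.6² + 26.8²) = 27.86 regardless of where C sits on A1. So U lies on both circle(L, 41.59) and circle(E, 27.86); the above-LT intersection is U = (-22.80, 34.78). C is the foot of the tangent from U: C = (-21.31, 8.023).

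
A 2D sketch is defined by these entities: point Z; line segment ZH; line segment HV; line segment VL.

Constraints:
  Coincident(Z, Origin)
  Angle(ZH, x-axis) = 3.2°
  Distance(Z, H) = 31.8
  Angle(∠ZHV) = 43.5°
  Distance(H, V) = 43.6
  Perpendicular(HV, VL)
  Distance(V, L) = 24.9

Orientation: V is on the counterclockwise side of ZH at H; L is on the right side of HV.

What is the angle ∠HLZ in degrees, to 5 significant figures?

36.576°

Z is at the origin; ZH runs at 3.2° with length 31.8, so H = 31.8·(cos 3.2°, sin 3.2°) = (31.750, 1.7751). ∠ZHV = 43.5°, so HV runs at 3.2° + (180° − 43.5°) = 139.70° from the x-axis; with |HV| = 43.6, V = H + 43.6·(cos 139.70°, sin 139.70°) = (-1.5019, 29.975). HV is perpendicular to VL; with |VL| = 24.9 on the right of HV, L = V + 24.9·(0.64679, 0.76267) = (14.603, 48.966). Then cos ∠HLZ = LH·LZ / (|LH||LZ|), giving 36.576°.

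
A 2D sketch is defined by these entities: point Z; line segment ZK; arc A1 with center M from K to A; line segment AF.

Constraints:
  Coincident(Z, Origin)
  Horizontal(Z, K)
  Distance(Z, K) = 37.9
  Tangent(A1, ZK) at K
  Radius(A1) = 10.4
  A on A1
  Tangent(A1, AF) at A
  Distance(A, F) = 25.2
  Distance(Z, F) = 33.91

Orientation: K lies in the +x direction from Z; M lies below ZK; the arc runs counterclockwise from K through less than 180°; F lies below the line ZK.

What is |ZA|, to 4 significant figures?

29.10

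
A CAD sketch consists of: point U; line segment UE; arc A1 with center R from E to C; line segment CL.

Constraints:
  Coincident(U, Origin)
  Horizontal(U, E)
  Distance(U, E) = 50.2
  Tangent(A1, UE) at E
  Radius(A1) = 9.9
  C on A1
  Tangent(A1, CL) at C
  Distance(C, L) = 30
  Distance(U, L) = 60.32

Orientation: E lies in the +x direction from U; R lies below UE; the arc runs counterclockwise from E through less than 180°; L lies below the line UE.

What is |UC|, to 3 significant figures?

41.9

U is at the origin; U and E share the same y with |UE| = 50.2 and E on the +x side, so E = (50.2, 0.00). The tangent condition forces RE to be normal to UE, so R = E + (0, -9.9) = (50.2, -9.90). Since RC ⟂ CL (tangency), |RL| = √(9.9² + 30.0²) = 31.6 regardless of where C sits on A1. So L lies on both circle(U, 60.32) and circle(R, 31.6); the below-UE intersection is L = (44.3, -40.9). C is the foot of the tangent from L: C = (40.4, -11.2).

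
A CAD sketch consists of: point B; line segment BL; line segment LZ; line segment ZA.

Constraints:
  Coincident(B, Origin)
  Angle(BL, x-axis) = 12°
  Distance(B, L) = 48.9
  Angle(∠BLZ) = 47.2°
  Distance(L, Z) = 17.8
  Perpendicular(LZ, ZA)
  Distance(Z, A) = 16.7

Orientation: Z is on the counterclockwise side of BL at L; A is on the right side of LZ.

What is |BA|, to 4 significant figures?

54.80

B is at the origin; BL runs at 12.0° with length 48.9, so L = 48.9·(cos 12.0°, sin 12.0°) = (47.83, 10.17). ∠BLZ = 47.2°, so LZ runs at 12.0° + (180° − 47.2°) = 144.8° from the x-axis; with |LZ| = 17.8, Z = L + 17.8·(cos 144.8°, sin 144.8°) = (33.29, 20.43). LZ ⟂ ZA; with |ZA| = 16.7 on the right of LZ, A = Z + 16.7·(0.5764, 0.8171) = (42.91, 34.07). Then |BA| = |A − B| = 54.80.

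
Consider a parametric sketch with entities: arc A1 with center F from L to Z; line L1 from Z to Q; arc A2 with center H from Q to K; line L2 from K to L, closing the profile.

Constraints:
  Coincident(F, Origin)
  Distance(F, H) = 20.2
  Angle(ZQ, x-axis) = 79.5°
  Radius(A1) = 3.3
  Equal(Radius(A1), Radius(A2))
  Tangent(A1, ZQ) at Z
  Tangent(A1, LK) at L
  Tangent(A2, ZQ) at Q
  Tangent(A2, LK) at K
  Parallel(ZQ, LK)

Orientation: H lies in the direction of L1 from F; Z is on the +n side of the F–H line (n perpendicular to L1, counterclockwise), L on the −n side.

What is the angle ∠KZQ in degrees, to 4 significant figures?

18.09°

The slot axis is L1's direction at 79.5°, so u = (cos 79.5°, sin 79.5°) = (0.1822, 0.9833) and n = (−sin 79.5°, cos 79.5°) = (-0.9833, 0.1822). F is at the origin and H lies 20.2 along u from F, so H = 20.2·u = (3.681, 19.86). Tangency of A1 to both parallel lines with radius 3.3 puts Z and L at F ± 3.3·n: Z = (-3.245, 0.6014), L = (3.245, -0.6014). Equal radii place Q and K the same way about H: Q = H + 3.3·n = (0.4364, 20.46), K = H − 3.3·n = (6.926, 19.26). Then cos ∠KZQ = ZK·ZQ / (|ZK||ZQ|), giving 18.09°.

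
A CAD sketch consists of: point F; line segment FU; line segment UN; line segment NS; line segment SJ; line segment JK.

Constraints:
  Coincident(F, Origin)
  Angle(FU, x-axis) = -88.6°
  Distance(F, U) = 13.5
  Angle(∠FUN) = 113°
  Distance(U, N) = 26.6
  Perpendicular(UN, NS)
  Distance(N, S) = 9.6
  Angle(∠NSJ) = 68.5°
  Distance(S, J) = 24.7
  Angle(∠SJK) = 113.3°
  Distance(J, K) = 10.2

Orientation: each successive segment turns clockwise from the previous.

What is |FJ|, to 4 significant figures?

14.84

F is at the origin; FU runs at -88.6° with length 13.5, so U = (0.3298, -13.50). ∠FUN = 113.0° gives UN at -155.6° from the x-axis; with |UN| = 26.6, N = (-23.89, -24.48). The perpendicularity gives NS at right angles to UN, so NS runs at 114.4°; with |NS| = 9.6, S = (-27.86, -15.74). ∠NSJ = 68.5° gives SJ at 2.900° from the x-axis; with |SJ| = 24.7, J = (-3.192, -14.49). Then |FJ| = |J − F| = 14.84.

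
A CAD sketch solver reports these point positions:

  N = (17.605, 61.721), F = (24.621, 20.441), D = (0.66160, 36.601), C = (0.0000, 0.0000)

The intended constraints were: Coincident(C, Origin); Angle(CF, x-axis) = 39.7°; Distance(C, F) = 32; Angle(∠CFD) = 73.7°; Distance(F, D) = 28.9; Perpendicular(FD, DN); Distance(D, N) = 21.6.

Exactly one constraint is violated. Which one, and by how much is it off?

Distance(D, N) = 21.6 — off by 8.70.

C = (0.00, 0.00) ✓; CF at 39.70° ✓; |CF| = 32.00 ✓; ∠CFD = 73.70° ✓; |FD| = 28.90 ✓; ∠(FD, DN) = 90.00° ✓; |DN| = 30.30 ✗.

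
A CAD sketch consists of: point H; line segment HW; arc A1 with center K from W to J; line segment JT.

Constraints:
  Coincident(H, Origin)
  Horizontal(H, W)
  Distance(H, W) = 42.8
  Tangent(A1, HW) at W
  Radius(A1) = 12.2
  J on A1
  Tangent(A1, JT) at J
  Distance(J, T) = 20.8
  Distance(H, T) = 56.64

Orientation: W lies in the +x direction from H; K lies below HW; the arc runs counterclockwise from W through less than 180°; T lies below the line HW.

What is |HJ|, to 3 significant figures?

37.4

Checks: ∠(KW, WH) = 90.00° ✓; |KJ| = 12.20 ✓; ∠(KJ, JT) = 90.00° ✓; |JT| = 20.80 ✓; |HT| = 56.64 ✓.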